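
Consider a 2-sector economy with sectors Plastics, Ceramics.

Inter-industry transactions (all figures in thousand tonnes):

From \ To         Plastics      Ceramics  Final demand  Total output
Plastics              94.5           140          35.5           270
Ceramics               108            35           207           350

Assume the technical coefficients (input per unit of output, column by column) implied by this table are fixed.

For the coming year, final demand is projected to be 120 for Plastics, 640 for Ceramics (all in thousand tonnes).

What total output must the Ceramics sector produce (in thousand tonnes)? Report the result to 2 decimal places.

x_2 = 1091.76

Technical coefficients a_ij = z_ij / X_j:
  a_11 = 94.5/270 = 0.35, a_21 = 108/270 = 0.40
  a_12 = 140/350 = 0.40, a_22 = 35/350 = 0.10
I − A =
  [   0.65    -0.40]
  [  -0.40     0.90]
det(I−A) = (0.65)(0.90) − (-0.40)(-0.40) = 0.4250
adj(I−A) = [[0.90, 0.40], [0.40, 0.65]]
(I − A)⁻¹ = adj(I−A) / det(I−A) ≈
  [   2.1176     0.9412]
  [   0.9412     1.5294]
x = (I − A)⁻¹ d = adj(I−A)·d / det(I−A), with det(I−A) = 0.4250:
  x_1 = (0.90·120 + 0.40·640) / 0.4250 = 364.00 / 0.4250 ≈ 856.47
  x_2 = (0.40·120 + 0.65·640) / 0.4250 = 464.00 / 0.4250 ≈ 1091.76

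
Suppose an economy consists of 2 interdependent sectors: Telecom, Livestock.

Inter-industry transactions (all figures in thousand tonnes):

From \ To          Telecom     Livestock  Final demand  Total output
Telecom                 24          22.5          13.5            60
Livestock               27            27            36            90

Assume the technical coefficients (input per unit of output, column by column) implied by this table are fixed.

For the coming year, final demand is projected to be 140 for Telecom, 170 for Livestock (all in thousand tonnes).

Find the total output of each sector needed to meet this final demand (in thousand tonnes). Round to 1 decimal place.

x_T = 456.9, x_L = 536.6

Technical coefficients a_ij = z_ij / X_j:
  a_TT = 24/60 = 0.40, a_LT = 27/60 = 0.45
  a_TL = 22.5/90 = 0.25, a_LL = 27/90 = 0.30
I − A =
  [   0.60    -0.25]
  [  -0.45     0.70]
det(I−A) = (0.60)(0.70) − (-0.25)(-0.45) = 0.3075
adj(I−A) = [[0.70, 0.25], [0.45, 0.60]]
(I − A)⁻¹ = adj(I−A) / det(I−A) ≈
  [   2.2764     0.8130]
  [   1.4634     1.9512]
x = (I − A)⁻¹ d = adj(I−A)·d / det(I−A), with det(I−A) = 0.3075:
  x_T = (0.70·140 + 0.25·170) / 0.3075 = 140.50 / 0.3075 ≈ 456.9
  x_L = (0.45·140 + 0.60·170) / 0.3075 = 165.00 / 0.3075 ≈ 536.6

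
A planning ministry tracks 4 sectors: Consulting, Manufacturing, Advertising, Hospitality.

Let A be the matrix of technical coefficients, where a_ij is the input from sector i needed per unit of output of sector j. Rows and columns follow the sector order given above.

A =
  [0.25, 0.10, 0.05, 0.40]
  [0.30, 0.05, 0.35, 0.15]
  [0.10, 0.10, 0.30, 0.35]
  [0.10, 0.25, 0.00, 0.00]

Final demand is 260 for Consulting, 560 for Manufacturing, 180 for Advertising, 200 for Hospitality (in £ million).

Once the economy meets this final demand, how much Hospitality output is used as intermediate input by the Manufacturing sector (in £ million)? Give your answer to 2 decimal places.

z_42 = 324.14

I − A =
  [   0.75    -0.10    -0.05    -0.40]
  [  -0.30     0.95    -0.35    -0.15]
  [  -0.10    -0.10     0.70    -0.35]
  [  -0.10    -0.25     0.00     1.00]
Compute the cofactors C_ij = (−1)^(i+j)·(3×3 minor ij) of I−A; the adjugate is their transpose:
adj(I−A) = Cᵀ =
  [ 0.573125   0.149375   0.115625   0.292125]
  [ 0.267750   0.490250   0.264250   0.273125]
  [ 0.182250   0.160125   0.584875   0.301625]
  [ 0.124250   0.137500   0.077625   0.441750]
det(I−A) = Σ_j (I−A)_1j·C_1j = (0.75)(0.573125) + (-0.10)(0.267750) + (-0.05)(0.182250) + (-0.40)(0.124250) = 0.34425625
(I − A)⁻¹ = adj(I−A) / det(I−A) ≈
  [   1.6648     0.4339     0.3359     0.8486]
  [   0.7778     1.4241     0.7676     0.7934]
  [   0.5294     0.4651     1.6990     0.8762]
  [   0.3609     0.3994     0.2255     1.2832]
First solve x = (I − A)⁻¹ d = adj(I−A)·d / det(I−A); in particular x_2 = (0.267750·260 + 0.490250·560 + 0.264250·180 + 0.273125·200) / 0.34425625 = 446.345 / 0.34425625 ≈ 1296.5487.
Intermediate flow from 4 to 2: z_42 = a_42 · x_2 = 0.25 × 446.345 / 0.34425625 = 111.58625 / 0.34425625 ≈ 324.14.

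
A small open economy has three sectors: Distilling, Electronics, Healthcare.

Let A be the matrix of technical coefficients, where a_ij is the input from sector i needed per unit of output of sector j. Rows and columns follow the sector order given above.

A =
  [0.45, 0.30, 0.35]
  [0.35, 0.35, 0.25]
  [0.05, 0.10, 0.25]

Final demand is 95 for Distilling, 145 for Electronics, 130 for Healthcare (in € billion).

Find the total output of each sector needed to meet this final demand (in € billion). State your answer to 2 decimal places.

I − A =
  [   0.55    -0.30    -0.35]
  [  -0.35     0.65    -0.25]
  [  -0.05    -0.10     0.75]
Cofactors of I−A, C_ij = (−1)^(i+j)·(minor ij) (rows/columns in the sector order above):
  C_11 = (0.65)(0.75) − (-0.25)(-0.10) = 0.4625
  C_12 = −[(-0.35)(0.75) − (-0.25)(-0.05)] = 0.2750
  C_13 = (-0.35)(-0.10) − (0.65)(-0.05) = 0.0675
  C_21 = −[(-0.30)(0.75) − (-0.35)(-0.10)] = 0.2600
  C_22 = (0.55)(0.75) − (-0.35)(-0.05) = 0.3950
  C_23 = −[(0.55)(-0.10) − (-0.30)(-0.05)] = 0.0700
  C_31 = (-0.30)(-0.25) − (-0.35)(0.65) = 0.3025
  C_32 = −[(0.55)(-0.25) − (-0.35)(-0.35)] = 0.2600
  C_33 = (0.55)(0.65) − (-0.30)(-0.35) = 0.2525
det(I−A) = Σ_j (I−A)_1j·C_1j = (0.55)(0.4625) + (-0.30)(0.2750) + (-0.35)(0.0675) = 0.14825
adj(I−A) = Cᵀ =
  [ 0.4625   0.2600   0.3025]
  [ 0.2750   0.3950   0.2600]
  [ 0.0675   0.0700   0.2525]
(I − A)⁻¹ = adj(I−A) / det(I−A) ≈
  [   3.1197     1.7538     2.0405]
  [   1.8550     2.6644     1.7538]
  [   0.4553     0.4722     1.7032]
x = (I − A)⁻¹ d = adj(I−A)·d / det(I−A), with det(I−A) = 0.14825:
  x_D = (0.4625·95 + 0.2600·145 + 0.3025·130) / 0.14825 = 120.9625 / 0.14825 ≈ 815.94
  x_E = (0.2750·95 + 0.3950·145 + 0.2600·130) / 0.14825 = 117.20 / 0.14825 ≈ 790.56
  x_H = (0.0675·95 + 0.0700·145 + 0.2525·130) / 0.14825 = 49.3875 / 0.14825 ≈ 333.14

x_D = 815.94, x_E = 790.56, x_H = 333.14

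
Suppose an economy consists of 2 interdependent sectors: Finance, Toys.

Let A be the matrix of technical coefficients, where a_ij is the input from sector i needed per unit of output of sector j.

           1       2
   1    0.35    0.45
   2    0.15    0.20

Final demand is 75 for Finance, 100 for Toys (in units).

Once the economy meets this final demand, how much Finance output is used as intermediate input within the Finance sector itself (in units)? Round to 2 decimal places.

z_11 = 81.22

I − A =
  [   0.65    -0.45]
  [  -0.15     0.80]
det(I−A) = (0.65)(0.80) − (-0.45)(-0.15) = 0.4525
adj(I−A) = [[0.80, 0.45], [0.15, 0.65]]
(I − A)⁻¹ = adj(I−A) / det(I−A) ≈
  [   1.7680     0.9945]
  [   0.3315     1.4365]
First solve x = (I − A)⁻¹ d = adj(I−A)·d / det(I−A); in particular x_1 = (0.80·75 + 0.45·100) / 0.4525 = 105.00 / 0.4525 ≈ 232.0442.
Intermediate flow from 1 to 1: z_11 = a_11 · x_1 = 0.35 × 105.00 / 0.4525 = 36.75 / 0.4525 ≈ 81.22.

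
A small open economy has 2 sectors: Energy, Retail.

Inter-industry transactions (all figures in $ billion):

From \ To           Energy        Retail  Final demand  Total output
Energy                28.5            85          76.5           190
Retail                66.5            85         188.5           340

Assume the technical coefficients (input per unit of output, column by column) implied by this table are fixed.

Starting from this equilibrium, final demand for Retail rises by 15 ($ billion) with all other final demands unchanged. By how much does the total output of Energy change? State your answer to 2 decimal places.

Δx_E = 6.82

Technical coefficients a_ij = z_ij / X_j:
  a_EE = 28.5/190 = 0.15, a_RE = 66.5/190 = 0.35
  a_ER = 85/340 = 0.25, a_RR = 85/340 = 0.25
I − A =
  [   0.85    -0.25]
  [  -0.35     0.75]
det(I−A) = (0.85)(0.75) − (-0.25)(-0.35) = 0.5500
adj(I−A) = [[0.75, 0.25], [0.35, 0.85]]
(I − A)⁻¹ = adj(I−A) / det(I−A) ≈
  [   1.3636     0.4545]
  [   0.6364     1.5455]
Δx = (I − A)⁻¹ Δd with Δd having +15 in the Retail component and 0 elsewhere.
So Δx_E = L_ER · (+15), where L_ER = adj(I−A)_ER / det(I−A) = 0.25 / 0.5500.
Δx_E = 0.25 × (+15) / 0.5500 = 3.75 / 0.5500 ≈ 6.82.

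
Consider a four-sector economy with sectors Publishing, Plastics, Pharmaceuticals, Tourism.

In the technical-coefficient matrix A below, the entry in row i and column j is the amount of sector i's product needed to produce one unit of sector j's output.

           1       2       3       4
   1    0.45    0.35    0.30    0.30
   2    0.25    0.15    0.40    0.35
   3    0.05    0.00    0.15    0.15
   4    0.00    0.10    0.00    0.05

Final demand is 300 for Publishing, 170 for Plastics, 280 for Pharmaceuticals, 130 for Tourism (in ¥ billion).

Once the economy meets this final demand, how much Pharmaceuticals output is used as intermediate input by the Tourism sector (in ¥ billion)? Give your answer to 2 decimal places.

z_34 = 35.85

I − A =
  [   0.55    -0.35    -0.30    -0.30]
  [  -0.25     0.85    -0.40    -0.35]
  [  -0.05     0.00     0.85    -0.15]
  [   0.00    -0.10     0.00     0.95]
Compute the cofactors C_ij = (−1)^(i+j)·(3×3 minor ij) of I−A; the adjugate is their transpose:
adj(I−A) = Cᵀ =
  [ 0.650625   0.312625   0.376750   0.380125]
  [ 0.220875   0.429875   0.280250   0.272375]
  [ 0.042375   0.026375   0.334250   0.075875]
  [ 0.023250   0.045250   0.029500   0.303250]
det(I−A) = Σ_j (I−A)_1j·C_1j = (0.55)(0.650625) + (-0.35)(0.220875) + (-0.30)(0.042375) + (-0.30)(0.023250) = 0.26085
(I − A)⁻¹ = adj(I−A) / det(I−A) ≈
  [   2.4942     1.1985     1.4443     1.4573]
  [   0.8468     1.6480     1.0744     1.0442]
  [   0.1624     0.1011     1.2814     0.2909]
  [   0.0891     0.1735     0.1131     1.1625]
First solve x = (I − A)⁻¹ d = adj(I−A)·d / det(I−A); in particular x_4 = (0.023250·300 + 0.045250·170 + 0.029500·280 + 0.303250·130) / 0.26085 = 62.35 / 0.26085 ≈ 239.0263.
Intermediate flow from 3 to 4: z_34 = a_34 · x_4 = 0.15 × 62.35 / 0.26085 = 9.3525 / 0.26085 ≈ 35.85.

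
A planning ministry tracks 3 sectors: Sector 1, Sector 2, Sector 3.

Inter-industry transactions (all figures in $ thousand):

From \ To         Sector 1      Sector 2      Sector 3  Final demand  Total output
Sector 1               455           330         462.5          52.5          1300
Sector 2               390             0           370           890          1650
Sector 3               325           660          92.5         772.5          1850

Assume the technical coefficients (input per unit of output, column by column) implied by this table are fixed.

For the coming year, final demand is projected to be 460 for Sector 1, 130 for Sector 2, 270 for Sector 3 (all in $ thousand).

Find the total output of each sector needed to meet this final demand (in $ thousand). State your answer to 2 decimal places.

Technical coefficients a_ij = z_ij / X_j:
  a_11 = 455/1300 = 0.35, a_21 = 390/1300 = 0.30, a_31 = 325/1300 = 0.25
  a_12 = 330/1650 = 0.20, a_22 = 0/1650 = 0.00, a_32 = 660/1650 = 0.40
  a_13 = 462.5/1850 = 0.25, a_23 = 370/1850 = 0.20, a_33 = 92.5/1850 = 0.05
I − A =
  [   0.65    -0.20    -0.25]
  [  -0.30     1.00    -0.20]
  [  -0.25    -0.40     0.95]
Cofactors of I−A, C_ij = (−1)^(i+j)·(minor ij) (rows/columns in the sector order above):
  C_11 = (1.00)(0.95) − (-0.20)(-0.40) = 0.8700
  C_12 = −[(-0.30)(0.95) − (-0.20)(-0.25)] = 0.3350
  C_13 = (-0.30)(-0.40) − (1.00)(-0.25) = 0.3700
  C_21 = −[(-0.20)(0.95) − (-0.25)(-0.40)] = 0.2900
  C_22 = (0.65)(0.95) − (-0.25)(-0.25) = 0.5550
  C_23 = −[(0.65)(-0.40) − (-0.20)(-0.25)] = 0.3100
  C_31 = (-0.20)(-0.20) − (-0.25)(1.00) = 0.2900
  C_32 = −[(0.65)(-0.20) − (-0.25)(-0.30)] = 0.2050
  C_33 = (0.65)(1.00) − (-0.20)(-0.30) = 0.5900
det(I−A) = Σ_j (I−A)_1j·C_1j = (0.65)(0.8700) + (-0.20)(0.3350) + (-0.25)(0.3700) = 0.4060
adj(I−A) = Cᵀ =
  [ 0.8700   0.2900   0.2900]
  [ 0.3350   0.5550   0.2050]
  [ 0.3700   0.3100   0.5900]
(I − A)⁻¹ = adj(I−A) / det(I−A) ≈
  [   2.1429     0.7143     0.7143]
  [   0.8251     1.3670     0.5049]
  [   0.9113     0.7635     1.4532]
x = (I − A)⁻¹ d = adj(I−A)·d / det(I−A), with det(I−A) = 0.4060:
  x_1 = (0.8700·460 + 0.2900·130 + 0.2900·270) / 0.4060 = 516.20 / 0.4060 ≈ 1271.43
  x_2 = (0.3350·460 + 0.5550·130 + 0.2050·270) / 0.4060 = 281.60 / 0.4060 ≈ 693.60
  x_3 = (0.3700·460 + 0.3100·130 + 0.5900·270) / 0.4060 = 369.80 / 0.4060 ≈ 910.84

x_1 = 1271.43, x_2 = 693.60, x_3 = 910.84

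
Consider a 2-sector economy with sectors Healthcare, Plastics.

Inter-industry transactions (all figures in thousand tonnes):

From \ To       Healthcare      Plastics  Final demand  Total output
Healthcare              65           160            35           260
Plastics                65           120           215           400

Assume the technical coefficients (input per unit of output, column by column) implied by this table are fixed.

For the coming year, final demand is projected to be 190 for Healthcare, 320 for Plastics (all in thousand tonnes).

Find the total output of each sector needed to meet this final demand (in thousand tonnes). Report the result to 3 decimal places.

x_H = 614.118, x_P = 676.471

Technical coefficients a_ij = z_ij / X_j:
  a_HH = 65/260 = 0.25, a_PH = 65/260 = 0.25
  a_HP = 160/400 = 0.40, a_PP = 120/400 = 0.30
I − A =
  [   0.75    -0.40]
  [  -0.25     0.70]
det(I−A) = (0.75)(0.70) − (-0.40)(-0.25) = 0.4250
adj(I−A) = [[0.70, 0.40], [0.25, 0.75]]
(I − A)⁻¹ = adj(I−A) / det(I−A) ≈
  [   1.6471     0.9412]
  [   0.5882     1.7647]
x = (I − A)⁻¹ d = adj(I−A)·d / det(I−A), with det(I−A) = 0.4250:
  x_H = (0.70·190 + 0.40·320) / 0.4250 = 261.00 / 0.4250 ≈ 614.118
  x_P = (0.25·190 + 0.75·320) / 0.4250 = 287.50 / 0.4250 ≈ 676.471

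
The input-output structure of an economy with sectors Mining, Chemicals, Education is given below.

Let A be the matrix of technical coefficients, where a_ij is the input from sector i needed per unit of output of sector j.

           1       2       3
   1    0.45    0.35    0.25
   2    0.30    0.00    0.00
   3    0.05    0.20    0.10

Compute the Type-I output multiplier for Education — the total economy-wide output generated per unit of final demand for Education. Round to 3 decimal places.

I − A =
  [   0.55    -0.35    -0.25]
  [  -0.30     1.00     0.00]
  [  -0.05    -0.20     0.90]
Cofactors of I−A, C_ij = (−1)^(i+j)·(minor ij) (rows/columns in the sector order above):
  C_11 = (1.00)(0.90) − (0.00)(-0.20) = 0.9000
  C_12 = −[(-0.30)(0.90) − (0.00)(-0.05)] = 0.2700
  C_13 = (-0.30)(-0.20) − (1.00)(-0.05) = 0.1100
  C_21 = −[(-0.35)(0.90) − (-0.25)(-0.20)] = 0.3650
  C_22 = (0.55)(0.90) − (-0.25)(-0.05) = 0.4825
  C_23 = −[(0.55)(-0.20) − (-0.35)(-0.05)] = 0.1275
  C_31 = (-0.35)(0.00) − (-0.25)(1.00) = 0.2500
  C_32 = −[(0.55)(0.00) − (-0.25)(-0.30)] = 0.0750
  C_33 = (0.55)(1.00) − (-0.35)(-0.30) = 0.4450
det(I−A) = Σ_j (I−A)_1j·C_1j = (0.55)(0.9000) + (-0.35)(0.2700) + (-0.25)(0.1100) = 0.3730
adj(I−A) = Cᵀ =
  [ 0.9000   0.3650   0.2500]
  [ 0.2700   0.4825   0.0750]
  [ 0.1100   0.1275   0.4450]
(I − A)⁻¹ = adj(I−A) / det(I−A) ≈
  [   2.4129     0.9786     0.6702]
  [   0.7239     1.2936     0.2011]
  [   0.2949     0.3418     1.1930]
The output multiplier for sector j is the column-j sum of the Leontief inverse (I − A)⁻¹ = adj(I−A) / det(I−A).
Column 3 of adj(I−A): (0.2500, 0.0750, 0.4450); det(I−A) = 0.3730.
m_3 = (0.2500 + 0.0750 + 0.4450) / 0.3730 = 0.77 / 0.3730 ≈ 2.064.

m_3 = 2.064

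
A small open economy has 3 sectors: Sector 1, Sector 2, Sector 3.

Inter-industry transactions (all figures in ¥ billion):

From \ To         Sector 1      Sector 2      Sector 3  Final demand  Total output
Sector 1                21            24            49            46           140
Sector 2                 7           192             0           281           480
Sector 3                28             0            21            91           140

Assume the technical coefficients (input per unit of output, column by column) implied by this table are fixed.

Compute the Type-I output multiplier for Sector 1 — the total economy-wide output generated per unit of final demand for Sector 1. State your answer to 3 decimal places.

Technical coefficients a_ij = z_ij / X_j:
  a_11 = 21/140 = 0.15, a_21 = 7/140 = 0.05, a_31 = 28/140 = 0.20
  a_12 = 24/480 = 0.05, a_22 = 192/480 = 0.40, a_32 = 0/480 = 0.00
  a_13 = 49/140 = 0.35, a_23 = 0/140 = 0.00, a_33 = 21/140 = 0.15
I − A =
  [   0.85    -0.05    -0.35]
  [  -0.05     0.60     0.00]
  [  -0.20     0.00     0.85]
Cofactors of I−A, C_ij = (−1)^(i+j)·(minor ij) (rows/columns in the sector order above):
  C_11 = (0.60)(0.85) − (0.00)(0.00) = 0.5100
  C_12 = −[(-0.05)(0.85) − (0.00)(-0.20)] = 0.0425
  C_13 = (-0.05)(0.00) − (0.60)(-0.20) = 0.1200
  C_21 = −[(-0.05)(0.85) − (-0.35)(0.00)] = 0.0425
  C_22 = (0.85)(0.85) − (-0.35)(-0.20) = 0.6525
  C_23 = −[(0.85)(0.00) − (-0.05)(-0.20)] = 0.0100
  C_31 = (-0.05)(0.00) − (-0.35)(0.60) = 0.2100
  C_32 = −[(0.85)(0.00) − (-0.35)(-0.05)] = 0.0175
  C_33 = (0.85)(0.60) − (-0.05)(-0.05) = 0.5075
det(I−A) = Σ_j (I−A)_1j·C_1j = (0.85)(0.5100) + (-0.05)(0.0425) + (-0.35)(0.1200) = 0.389375
adj(I−A) = Cᵀ =
  [ 0.5100   0.0425   0.2100]
  [ 0.0425   0.6525   0.0175]
  [ 0.1200   0.0100   0.5075]
(I − A)⁻¹ = adj(I−A) / det(I−A) ≈
  [   1.3098     0.1091     0.5393]
  [   0.1091     1.6758     0.0449]
  [   0.3082     0.0257     1.3034]
The output multiplier for sector j is the column-j sum of the Leontief inverse (I − A)⁻¹ = adj(I−A) / det(I−A).
Column 1 of adj(I−A): (0.5100, 0.0425, 0.1200); det(I−A) = 0.389375.
m_1 = (0.5100 + 0.0425 + 0.1200) / 0.389375 = 0.6725 / 0.389375 ≈ 1.727.

m_1 = 1.727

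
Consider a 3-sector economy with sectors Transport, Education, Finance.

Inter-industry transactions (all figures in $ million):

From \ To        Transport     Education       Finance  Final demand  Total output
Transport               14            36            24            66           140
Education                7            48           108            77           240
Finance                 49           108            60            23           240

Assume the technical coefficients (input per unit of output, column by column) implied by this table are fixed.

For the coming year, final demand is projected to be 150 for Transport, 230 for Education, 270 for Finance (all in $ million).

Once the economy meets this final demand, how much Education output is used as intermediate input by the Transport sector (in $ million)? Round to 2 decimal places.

Technical coefficients a_ij = z_ij / X_j:
  a_11 = 14/140 = 0.10, a_21 = 7/140 = 0.05, a_31 = 49/140 = 0.35
  a_12 = 36/240 = 0.15, a_22 = 48/240 = 0.20, a_32 = 108/240 = 0.45
  a_13 = 24/240 = 0.10, a_23 = 108/240 = 0.45, a_33 = 60/240 = 0.25
I − A =
  [   0.90    -0.15    -0.10]
  [  -0.05     0.80    -0.45]
  [  -0.35    -0.45     0.75]
Cofactors of I−A, C_ij = (−1)^(i+j)·(minor ij) (rows/columns in the sector order above):
  C_11 = (0.80)(0.75) − (-0.45)(-0.45) = 0.3975
  C_12 = −[(-0.05)(0.75) − (-0.45)(-0.35)] = 0.1950
  C_13 = (-0.05)(-0.45) − (0.80)(-0.35) = 0.3025
  C_21 = −[(-0.15)(0.75) − (-0.10)(-0.45)] = 0.1575
  C_22 = (0.90)(0.75) − (-0.10)(-0.35) = 0.6400
  C_23 = −[(0.90)(-0.45) − (-0.15)(-0.35)] = 0.4575
  C_31 = (-0.15)(-0.45) − (-0.10)(0.80) = 0.1475
  C_32 = −[(0.90)(-0.45) − (-0.10)(-0.05)] = 0.4100
  C_33 = (0.90)(0.80) − (-0.15)(-0.05) = 0.7125
det(I−A) = Σ_j (I−A)_1j·C_1j = (0.90)(0.3975) + (-0.15)(0.1950) + (-0.10)(0.3025) = 0.29825
adj(I−A) = Cᵀ =
  [ 0.3975   0.1575   0.1475]
  [ 0.1950   0.6400   0.4100]
  [ 0.3025   0.4575   0.7125]
(I − A)⁻¹ = adj(I−A) / det(I−A) ≈
  [   1.3328     0.5281     0.4946]
  [   0.6538     2.1459     1.3747]
  [   1.0142     1.5339     2.3889]
First solve x = (I − A)⁻¹ d = adj(I−A)·d / det(I−A); in particular x_1 = (0.3975·150 + 0.1575·230 + 0.1475·270) / 0.29825 = 135.675 / 0.29825 ≈ 454.9036.
Intermediate flow from 2 to 1: z_21 = a_21 · x_1 = 0.05 × 135.675 / 0.29825 = 6.78375 / 0.29825 ≈ 22.75.

z_21 = 22.75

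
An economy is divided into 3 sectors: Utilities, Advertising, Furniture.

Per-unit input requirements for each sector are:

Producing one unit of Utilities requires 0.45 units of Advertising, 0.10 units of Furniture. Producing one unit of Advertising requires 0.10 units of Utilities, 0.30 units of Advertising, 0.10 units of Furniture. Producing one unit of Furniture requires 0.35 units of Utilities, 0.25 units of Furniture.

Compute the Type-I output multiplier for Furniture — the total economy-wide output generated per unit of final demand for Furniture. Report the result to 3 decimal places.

m_F = 2.345

I − A =
  [   1.00    -0.10    -0.35]
  [  -0.45     0.70     0.00]
  [  -0.10    -0.10     0.75]
Cofactors of I−A, C_ij = (−1)^(i+j)·(minor ij) (rows/columns in the sector order above):
  C_11 = (0.70)(0.75) − (0.00)(-0.10) = 0.5250
  C_12 = −[(-0.45)(0.75) − (0.00)(-0.10)] = 0.3375
  C_13 = (-0.45)(-0.10) − (0.70)(-0.10) = 0.1150
  C_21 = −[(-0.10)(0.75) − (-0.35)(-0.10)] = 0.1100
  C_22 = (1.00)(0.75) − (-0.35)(-0.10) = 0.7150
  C_23 = −[(1.00)(-0.10) − (-0.10)(-0.10)] = 0.1100
  C_31 = (-0.10)(0.00) − (-0.35)(0.70) = 0.2450
  C_32 = −[(1.00)(0.00) − (-0.35)(-0.45)] = 0.1575
  C_33 = (1.00)(0.70) − (-0.10)(-0.45) = 0.6550
det(I−A) = Σ_j (I−A)_1j·C_1j = (1.00)(0.5250) + (-0.10)(0.3375) + (-0.35)(0.1150) = 0.4510
adj(I−A) = Cᵀ =
  [ 0.5250   0.1100   0.2450]
  [ 0.3375   0.7150   0.1575]
  [ 0.1150   0.1100   0.6550]
(I − A)⁻¹ = adj(I−A) / det(I−A) ≈
  [   1.1641     0.2439     0.5432]
  [   0.7483     1.5854     0.3492]
  [   0.2550     0.2439     1.4523]
The output multiplier for sector j is the column-j sum of the Leontief inverse (I − A)⁻¹ = adj(I−A) / det(I−A).
Column F of adj(I−A): (0.2450, 0.1575, 0.6550); det(I−A) = 0.4510.
m_F = (0.2450 + 0.1575 + 0.6550) / 0.4510 = 1.0575 / 0.4510 ≈ 2.345.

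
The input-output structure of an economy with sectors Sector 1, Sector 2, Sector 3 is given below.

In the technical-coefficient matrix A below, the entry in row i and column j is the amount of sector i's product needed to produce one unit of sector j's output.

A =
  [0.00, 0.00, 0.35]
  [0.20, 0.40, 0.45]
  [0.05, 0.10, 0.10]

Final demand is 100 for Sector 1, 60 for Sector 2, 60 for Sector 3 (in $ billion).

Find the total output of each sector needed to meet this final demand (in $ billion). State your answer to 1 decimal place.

x_1 = 134.5, x_2 = 218.6, x_3 = 98.4

I − A =
  [   1.00     0.00    -0.35]
  [  -0.20     0.60    -0.45]
  [  -0.05    -0.10     0.90]
Cofactors of I−A, C_ij = (−1)^(i+j)·(minor ij) (rows/columns in the sector order above):
  C_11 = (0.60)(0.90) − (-0.45)(-0.10) = 0.4950
  C_12 = −[(-0.20)(0.90) − (-0.45)(-0.05)] = 0.2025
  C_13 = (-0.20)(-0.10) − (0.60)(-0.05) = 0.0500
  C_21 = −[(0.00)(0.90) − (-0.35)(-0.10)] = 0.0350
  C_22 = (1.00)(0.90) − (-0.35)(-0.05) = 0.8825
  C_23 = −[(1.00)(-0.10) − (0.00)(-0.05)] = 0.1000
  C_31 = (0.00)(-0.45) − (-0.35)(0.60) = 0.2100
  C_32 = −[(1.00)(-0.45) − (-0.35)(-0.20)] = 0.5200
  C_33 = (1.00)(0.60) − (0.00)(-0.20) = 0.6000
det(I−A) = Σ_j (I−A)_1j·C_1j = (1.00)(0.4950) + (0.00)(0.2025) + (-0.35)(0.0500) = 0.4775
adj(I−A) = Cᵀ =
  [ 0.4950   0.0350   0.2100]
  [ 0.2025   0.8825   0.5200]
  [ 0.0500   0.1000   0.6000]
(I − A)⁻¹ = adj(I−A) / det(I−A) ≈
  [   1.0366     0.0733     0.4398]
  [   0.4241     1.8482     1.0890]
  [   0.1047     0.2094     1.2565]
x = (I − A)⁻¹ d = adj(I−A)·d / det(I−A), with det(I−A) = 0.4775:
  x_1 = (0.4950·100 + 0.0350·60 + 0.2100·60) / 0.4775 = 64.20 / 0.4775 ≈ 134.5
  x_2 = (0.2025·100 + 0.8825·60 + 0.5200·60) / 0.4775 = 104.40 / 0.4775 ≈ 218.6
  x_3 = (0.0500·100 + 0.1000·60 + 0.6000·60) / 0.4775 = 47.00 / 0.4775 ≈ 98.4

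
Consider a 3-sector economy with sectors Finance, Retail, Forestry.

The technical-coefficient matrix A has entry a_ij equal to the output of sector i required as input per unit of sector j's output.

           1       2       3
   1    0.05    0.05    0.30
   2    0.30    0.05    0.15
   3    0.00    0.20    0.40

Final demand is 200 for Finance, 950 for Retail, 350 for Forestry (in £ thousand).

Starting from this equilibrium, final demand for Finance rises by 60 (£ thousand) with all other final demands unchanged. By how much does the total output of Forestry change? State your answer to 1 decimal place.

Δx_3 = 7.4

I − A =
  [   0.95    -0.05    -0.30]
  [  -0.30     0.95    -0.15]
  [   0.00    -0.20     0.60]
Cofactors of I−A, C_ij = (−1)^(i+j)·(minor ij) (rows/columns in the sector order above):
  C_11 = (0.95)(0.60) − (-0.15)(-0.20) = 0.5400
  C_12 = −[(-0.30)(0.60) − (-0.15)(0.00)] = 0.1800
  C_13 = (-0.30)(-0.20) − (0.95)(0.00) = 0.0600
  C_21 = −[(-0.05)(0.60) − (-0.30)(-0.20)] = 0.0900
  C_22 = (0.95)(0.60) − (-0.30)(0.00) = 0.5700
  C_23 = −[(0.95)(-0.20) − (-0.05)(0.00)] = 0.1900
  C_31 = (-0.05)(-0.15) − (-0.30)(0.95) = 0.2925
  C_32 = −[(0.95)(-0.15) − (-0.30)(-0.30)] = 0.2325
  C_33 = (0.95)(0.95) − (-0.05)(-0.30) = 0.8875
det(I−A) = Σ_j (I−A)_1j·C_1j = (0.95)(0.5400) + (-0.05)(0.1800) + (-0.30)(0.0600) = 0.4860
adj(I−A) = Cᵀ =
  [ 0.5400   0.0900   0.2925]
  [ 0.1800   0.5700   0.2325]
  [ 0.0600   0.1900   0.8875]
(I − A)⁻¹ = adj(I−A) / det(I−A) ≈
  [   1.1111     0.1852     0.6019]
  [   0.3704     1.1728     0.4784]
  [   0.1235     0.3909     1.8261]
Δx = (I − A)⁻¹ Δd with Δd having +60 in the Finance component and 0 elsewhere.
So Δx_3 = L_31 · (+60), where L_31 = adj(I−A)_31 / det(I−A) = 0.0600 / 0.4860.
Δx_3 = 0.0600 × (+60) / 0.4860 = 3.60 / 0.4860 ≈ 7.4.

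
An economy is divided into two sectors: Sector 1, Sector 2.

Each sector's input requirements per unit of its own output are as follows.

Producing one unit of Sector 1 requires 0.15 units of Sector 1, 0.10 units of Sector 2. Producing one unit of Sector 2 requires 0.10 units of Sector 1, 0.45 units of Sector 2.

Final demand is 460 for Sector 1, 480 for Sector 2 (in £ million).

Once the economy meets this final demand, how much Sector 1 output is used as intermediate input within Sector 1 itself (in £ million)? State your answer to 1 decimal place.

I − A =
  [   0.85    -0.10]
  [  -0.10     0.55]
det(I−A) = (0.85)(0.55) − (-0.10)(-0.10) = 0.4575
adj(I−A) = [[0.55, 0.10], [0.10, 0.85]]
(I − A)⁻¹ = adj(I−A) / det(I−A) ≈
  [   1.2022     0.2186]
  [   0.2186     1.8579]
First solve x = (I − A)⁻¹ d = adj(I−A)·d / det(I−A); in particular x_1 = (0.55·460 + 0.10·480) / 0.4575 = 301.00 / 0.4575 ≈ 657.923.
Intermediate flow from 1 to 1: z_11 = a_11 · x_1 = 0.15 × 301.00 / 0.4575 = 45.15 / 0.4575 ≈ 98.7.

z_11 = 98.7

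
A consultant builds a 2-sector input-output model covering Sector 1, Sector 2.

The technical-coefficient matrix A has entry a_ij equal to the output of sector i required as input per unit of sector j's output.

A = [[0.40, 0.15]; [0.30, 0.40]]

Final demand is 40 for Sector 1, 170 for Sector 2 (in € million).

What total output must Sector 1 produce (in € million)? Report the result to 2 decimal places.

x_1 = 157.14

I − A =
  [   0.60    -0.15]
  [  -0.30     0.60]
det(I−A) = (0.60)(0.60) − (-0.15)(-0.30) = 0.3150
adj(I−A) = [[0.60, 0.15], [0.30, 0.60]]
(I − A)⁻¹ = adj(I−A) / det(I−A) ≈
  [   1.9048     0.4762]
  [   0.9524     1.9048]
x = (I − A)⁻¹ d = adj(I−A)·d / det(I−A), with det(I−A) = 0.3150:
  x_1 = (0.60·40 + 0.15·170) / 0.3150 = 49.50 / 0.3150 ≈ 157.14
  x_2 = (0.30·40 + 0.60·170) / 0.3150 = 114.00 / 0.3150 ≈ 361.90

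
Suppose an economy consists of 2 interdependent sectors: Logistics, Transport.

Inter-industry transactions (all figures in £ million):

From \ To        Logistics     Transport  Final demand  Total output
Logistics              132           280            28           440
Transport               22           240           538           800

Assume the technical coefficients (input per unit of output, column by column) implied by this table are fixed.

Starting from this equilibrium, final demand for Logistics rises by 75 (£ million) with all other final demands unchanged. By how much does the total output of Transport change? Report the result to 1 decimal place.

Technical coefficients a_ij = z_ij / X_j:
  a_LL = 132/440 = 0.30, a_TL = 22/440 = 0.05
  a_LT = 280/800 = 0.35, a_TT = 240/800 = 0.30
I − A =
  [   0.70    -0.35]
  [  -0.05     0.70]
det(I−A) = (0.70)(0.70) − (-0.35)(-0.05) = 0.4725
adj(I−A) = [[0.70, 0.35], [0.05, 0.70]]
(I − A)⁻¹ = adj(I−A) / det(I−A) ≈
  [   1.4815     0.7407]
  [   0.1058     1.4815]
Δx = (I − A)⁻¹ Δd with Δd having +75 in the Logistics component and 0 elsewhere.
So Δx_T = L_TL · (+75), where L_TL = adj(I−A)_TL / det(I−A) = 0.05 / 0.4725.
Δx_T = 0.05 × (+75) / 0.4725 = 3.75 / 0.4725 ≈ 7.9.

Δx_T = 7.9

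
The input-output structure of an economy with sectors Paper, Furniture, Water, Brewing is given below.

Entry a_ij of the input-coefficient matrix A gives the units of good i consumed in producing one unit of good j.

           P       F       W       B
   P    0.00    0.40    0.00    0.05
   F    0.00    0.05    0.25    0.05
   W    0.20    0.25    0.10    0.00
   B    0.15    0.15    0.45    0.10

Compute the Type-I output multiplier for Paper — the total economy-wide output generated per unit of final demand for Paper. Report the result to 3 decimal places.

I − A =
  [   1.00    -0.40     0.00    -0.05]
  [   0.00     0.95    -0.25    -0.05]
  [  -0.20    -0.25     0.90     0.00]
  [  -0.15    -0.15    -0.45     0.90]
Compute the cofactors C_ij = (−1)^(i+j)·(3×3 minor ij) of I−A; the adjugate is their transpose:
adj(I−A) = Cᵀ =
  [ 0.700875   0.336375   0.122250   0.057625]
  [ 0.056250   0.798750   0.245625   0.047500]
  [ 0.171375   0.296625   0.837375   0.026000]
  [ 0.211875   0.337500   0.480000   0.772500]
det(I−A) = Σ_j (I−A)_1j·C_1j = (1.00)(0.700875) + (-0.40)(0.056250) + (0.00)(0.171375) + (-0.05)(0.211875) = 0.66778125
(I − A)⁻¹ = adj(I−A) / det(I−A) ≈
  [   1.0496     0.5037     0.1831     0.0863]
  [   0.0842     1.1961     0.3678     0.0711]
  [   0.2566     0.4442     1.2540     0.0389]
  [   0.3173     0.5054     0.7188     1.1568]
The output multiplier for sector j is the column-j sum of the Leontief inverse (I − A)⁻¹ = adj(I−A) / det(I−A).
Column P of adj(I−A): (0.700875, 0.056250, 0.171375, 0.211875); det(I−A) = 0.66778125.
m_P = (0.700875 + 0.056250 + 0.171375 + 0.211875) / 0.66778125 = 1.140375 / 0.66778125 ≈ 1.708.

m_P = 1.708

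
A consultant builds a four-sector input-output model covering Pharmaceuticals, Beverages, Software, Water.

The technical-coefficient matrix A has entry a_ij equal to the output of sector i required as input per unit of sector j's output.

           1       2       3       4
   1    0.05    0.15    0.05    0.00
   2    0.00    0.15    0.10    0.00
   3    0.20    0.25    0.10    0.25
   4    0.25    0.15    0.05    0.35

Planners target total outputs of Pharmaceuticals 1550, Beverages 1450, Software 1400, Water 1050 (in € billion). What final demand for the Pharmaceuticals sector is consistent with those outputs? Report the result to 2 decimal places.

d_1 = 1185.00

I − A =
  [   0.95    -0.15    -0.05     0.00]
  [   0.00     0.85    -0.10     0.00]
  [  -0.20    -0.25     0.90    -0.25]
  [  -0.25    -0.15    -0.05     0.65]
d = (I − A) x:
  d_1 = (+0.95)·1550 + (-0.15)·1450 + (-0.05)·1400 + (+0.00)·1050 = 1185.00
  d_2 = (+0.00)·1550 + (+0.85)·1450 + (-0.10)·1400 + (+0.00)·1050 = 1092.50
  d_3 = (-0.20)·1550 + (-0.25)·1450 + (+0.90)·1400 + (-0.25)·1050 = 325.00
  d_4 = (-0.25)·1550 + (-0.15)·1450 + (-0.05)·1400 + (+0.65)·1050 = 7.50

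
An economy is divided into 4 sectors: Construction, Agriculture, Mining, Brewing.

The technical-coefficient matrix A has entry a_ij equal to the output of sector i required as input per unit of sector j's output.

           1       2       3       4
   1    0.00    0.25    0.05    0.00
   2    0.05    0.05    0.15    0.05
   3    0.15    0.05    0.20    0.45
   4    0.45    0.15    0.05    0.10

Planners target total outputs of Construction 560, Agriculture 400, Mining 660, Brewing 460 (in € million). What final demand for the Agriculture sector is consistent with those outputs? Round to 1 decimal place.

d_2 = 230.0

I − A =
  [   1.00    -0.25    -0.05     0.00]
  [  -0.05     0.95    -0.15    -0.05]
  [  -0.15    -0.05     0.80    -0.45]
  [  -0.45    -0.15    -0.05     0.90]
d = (I − A) x:
  d_1 = (+1.00)·560 + (-0.25)·400 + (-0.05)·660 + (+0.00)·460 = 427.0
  d_2 = (-0.05)·560 + (+0.95)·400 + (-0.15)·660 + (-0.05)·460 = 230.0
  d_3 = (-0.15)·560 + (-0.05)·400 + (+0.80)·660 + (-0.45)·460 = 217.0
  d_4 = (-0.45)·560 + (-0.15)·400 + (-0.05)·660 + (+0.90)·460 = 69.0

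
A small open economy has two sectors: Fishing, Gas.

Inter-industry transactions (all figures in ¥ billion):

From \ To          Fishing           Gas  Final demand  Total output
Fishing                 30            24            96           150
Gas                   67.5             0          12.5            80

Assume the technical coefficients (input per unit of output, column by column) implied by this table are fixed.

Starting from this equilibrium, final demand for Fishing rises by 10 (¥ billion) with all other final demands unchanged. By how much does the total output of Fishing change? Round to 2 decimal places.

Δx_F = 15.04

Technical coefficients a_ij = z_ij / X_j:
  a_FF = 30/150 = 0.20, a_GF = 67.5/150 = 0.45
  a_FG = 24/80 = 0.30, a_GG = 0/80 = 0.00
I − A =
  [   0.80    -0.30]
  [  -0.45     1.00]
det(I−A) = (0.80)(1.00) − (-0.30)(-0.45) = 0.6650
adj(I−A) = [[1.00, 0.30], [0.45, 0.80]]
(I − A)⁻¹ = adj(I−A) / det(I−A) ≈
  [   1.5038     0.4511]
  [   0.6767     1.2030]
Δx = (I − A)⁻¹ Δd with Δd having +10 in the Fishing component and 0 elsewhere.
So Δx_F = L_FF · (+10), where L_FF = adj(I−A)_FF / det(I−A) = 1.00 / 0.6650.
Δx_F = 1.00 × (+10) / 0.6650 = 10.00 / 0.6650 ≈ 15.04.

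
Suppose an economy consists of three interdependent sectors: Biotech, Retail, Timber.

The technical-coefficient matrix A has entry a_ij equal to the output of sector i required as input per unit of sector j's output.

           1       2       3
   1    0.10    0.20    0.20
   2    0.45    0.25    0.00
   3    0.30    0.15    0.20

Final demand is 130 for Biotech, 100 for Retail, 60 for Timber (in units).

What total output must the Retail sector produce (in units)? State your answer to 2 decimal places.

x_2 = 288.64

I − A =
  [   0.90    -0.20    -0.20]
  [  -0.45     0.75     0.00]
  [  -0.30    -0.15     0.80]
Cofactors of I−A, C_ij = (−1)^(i+j)·(minor ij) (rows/columns in the sector order above):
  C_11 = (0.75)(0.80) − (0.00)(-0.15) = 0.6000
  C_12 = −[(-0.45)(0.80) − (0.00)(-0.30)] = 0.3600
  C_13 = (-0.45)(-0.15) − (0.75)(-0.30) = 0.2925
  C_21 = −[(-0.20)(0.80) − (-0.20)(-0.15)] = 0.1900
  C_22 = (0.90)(0.80) − (-0.20)(-0.30) = 0.6600
  C_23 = −[(0.90)(-0.15) − (-0.20)(-0.30)] = 0.1950
  C_31 = (-0.20)(0.00) − (-0.20)(0.75) = 0.1500
  C_32 = −[(0.90)(0.00) − (-0.20)(-0.45)] = 0.0900
  C_33 = (0.90)(0.75) − (-0.20)(-0.45) = 0.5850
det(I−A) = Σ_j (I−A)_1j·C_1j = (0.90)(0.6000) + (-0.20)(0.3600) + (-0.20)(0.2925) = 0.4095
adj(I−A) = Cᵀ =
  [ 0.6000   0.1900   0.1500]
  [ 0.3600   0.6600   0.0900]
  [ 0.2925   0.1950   0.5850]
(I − A)⁻¹ = adj(I−A) / det(I−A) ≈
  [   1.4652     0.4640     0.3663]
  [   0.8791     1.6117     0.2198]
  [   0.7143     0.4762     1.4286]
x = (I − A)⁻¹ d = adj(I−A)·d / det(I−A), with det(I−A) = 0.4095:
  x_1 = (0.6000·130 + 0.1900·100 + 0.1500·60) / 0.4095 = 106.00 / 0.4095 ≈ 258.85
  x_2 = (0.3600·130 + 0.6600·100 + 0.0900·60) / 0.4095 = 118.20 / 0.4095 ≈ 288.64
  x_3 = (0.2925·130 + 0.1950·100 + 0.5850·60) / 0.4095 = 92.625 / 0.4095 ≈ 226.19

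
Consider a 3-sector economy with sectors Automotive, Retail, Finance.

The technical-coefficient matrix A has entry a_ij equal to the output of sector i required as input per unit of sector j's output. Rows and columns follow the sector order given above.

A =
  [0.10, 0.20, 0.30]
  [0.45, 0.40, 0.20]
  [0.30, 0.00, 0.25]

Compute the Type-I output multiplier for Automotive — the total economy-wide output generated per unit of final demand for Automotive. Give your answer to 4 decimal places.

I − A =
  [   0.90    -0.20    -0.30]
  [  -0.45     0.60    -0.20]
  [  -0.30     0.00     0.75]
Cofactors of I−A, C_ij = (−1)^(i+j)·(minor ij) (rows/columns in the sector order above):
  C_11 = (0.60)(0.75) − (-0.20)(0.00) = 0.4500
  C_12 = −[(-0.45)(0.75) − (-0.20)(-0.30)] = 0.3975
  C_13 = (-0.45)(0.00) − (0.60)(-0.30) = 0.1800
  C_21 = −[(-0.20)(0.75) − (-0.30)(0.00)] = 0.1500
  C_22 = (0.90)(0.75) − (-0.30)(-0.30) = 0.5850
  C_23 = −[(0.90)(0.00) − (-0.20)(-0.30)] = 0.0600
  C_31 = (-0.20)(-0.20) − (-0.30)(0.60) = 0.2200
  C_32 = −[(0.90)(-0.20) − (-0.30)(-0.45)] = 0.3150
  C_33 = (0.90)(0.60) − (-0.20)(-0.45) = 0.4500
det(I−A) = Σ_j (I−A)_1j·C_1j = (0.90)(0.4500) + (-0.20)(0.3975) + (-0.30)(0.1800) = 0.2715
adj(I−A) = Cᵀ =
  [ 0.4500   0.1500   0.2200]
  [ 0.3975   0.5850   0.3150]
  [ 0.1800   0.0600   0.4500]
(I − A)⁻¹ = adj(I−A) / det(I−A) ≈
  [   1.65746     0.55249     0.81031]
  [   1.46409     2.15470     1.16022]
  [   0.66298     0.22099     1.65746]
The output multiplier for sector j is the column-j sum of the Leontief inverse (I − A)⁻¹ = adj(I−A) / det(I−A).
Column A of adj(I−A): (0.4500, 0.3975, 0.1800); det(I−A) = 0.2715.
m_A = (0.4500 + 0.3975 + 0.1800) / 0.2715 = 1.0275 / 0.2715 ≈ 3.7845.

m_A = 3.7845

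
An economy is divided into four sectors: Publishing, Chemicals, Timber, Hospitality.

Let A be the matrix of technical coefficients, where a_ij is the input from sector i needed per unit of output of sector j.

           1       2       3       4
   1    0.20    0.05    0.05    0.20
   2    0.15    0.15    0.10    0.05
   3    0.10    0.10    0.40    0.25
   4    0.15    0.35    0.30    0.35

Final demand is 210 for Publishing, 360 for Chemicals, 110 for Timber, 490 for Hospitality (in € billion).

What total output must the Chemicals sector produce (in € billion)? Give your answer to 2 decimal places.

x_2 = 860.24

I − A =
  [   0.80    -0.05    -0.05    -0.20]
  [  -0.15     0.85    -0.10    -0.05]
  [  -0.10    -0.10     0.60    -0.25]
  [  -0.15    -0.35    -0.30     0.65]
Compute the cofactors C_ij = (−1)^(i+j)·(3×3 minor ij) of I−A; the adjugate is their transpose:
adj(I−A) = Cᵀ =
  [ 0.240500   0.071375   0.088750   0.113625]
  [ 0.063500   0.222875   0.075250   0.065625]
  [ 0.109000   0.131125   0.386750   0.192375]
  [ 0.140000   0.197000   0.239500   0.390000]
det(I−A) = Σ_j (I−A)_1j·C_1j = (0.80)(0.240500) + (-0.05)(0.063500) + (-0.05)(0.109000) + (-0.20)(0.140000) = 0.155775
(I − A)⁻¹ = adj(I−A) / det(I−A) ≈
  [   1.5439     0.4582     0.5697     0.7294]
  [   0.4076     1.4307     0.4831     0.4213]
  [   0.6997     0.8418     2.4827     1.2350]
  [   0.8987     1.2646     1.5375     2.5036]
x = (I − A)⁻¹ d = adj(I−A)·d / det(I−A), with det(I−A) = 0.155775:
  x_1 = (0.240500·210 + 0.071375·360 + 0.088750·110 + 0.113625·490) / 0.155775 = 141.63875 / 0.155775 ≈ 909.25
  x_2 = (0.063500·210 + 0.222875·360 + 0.075250·110 + 0.065625·490) / 0.155775 = 134.00375 / 0.155775 ≈ 860.24
  x_3 = (0.109000·210 + 0.131125·360 + 0.386750·110 + 0.192375·490) / 0.155775 = 206.90125 / 0.155775 ≈ 1328.21
  x_4 = (0.140000·210 + 0.197000·360 + 0.239500·110 + 0.390000·490) / 0.155775 = 317.765 / 0.155775 ≈ 2039.90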